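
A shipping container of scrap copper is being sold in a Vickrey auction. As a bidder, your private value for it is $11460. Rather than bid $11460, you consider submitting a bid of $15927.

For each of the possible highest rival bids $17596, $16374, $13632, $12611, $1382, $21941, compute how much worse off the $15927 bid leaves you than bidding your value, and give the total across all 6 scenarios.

$3323

The deviation costs you only when the competing bid falls strictly between $11460 and $15927; elsewhere both bids give the same outcome.
$17596: outcomes coincide → loss $0.
$16374: outcomes coincide → loss $0.
$13632: truthful payoff $0, deviation payoff −$2172 → loss $2172.
$12611: truthful payoff $0, deviation payoff −$1151 → loss $1151.
$1382: outcomes coincide → loss $0.
$21941: outcomes coincide → loss $0.
Total loss = $2172 + $1151 = $3323.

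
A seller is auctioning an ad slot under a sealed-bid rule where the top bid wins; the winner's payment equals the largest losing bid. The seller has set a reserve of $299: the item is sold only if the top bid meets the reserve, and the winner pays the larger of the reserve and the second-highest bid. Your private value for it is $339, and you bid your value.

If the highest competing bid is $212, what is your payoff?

$40

Your bid $339 is the highest and exceeds the reserve.
Price = max(second-highest bid, reserve) = max($212, $299) = $299.
Payoff = $339 − $299 = $40.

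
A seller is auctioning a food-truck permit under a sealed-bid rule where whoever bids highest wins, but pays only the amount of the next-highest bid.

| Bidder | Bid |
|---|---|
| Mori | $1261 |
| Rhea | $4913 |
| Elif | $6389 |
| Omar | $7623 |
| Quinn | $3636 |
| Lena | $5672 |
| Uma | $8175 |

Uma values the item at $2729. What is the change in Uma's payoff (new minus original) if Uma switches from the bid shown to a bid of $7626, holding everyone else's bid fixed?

The highest bid among the other bidders is $7623; Uma's bid doesn't change that.
Original bid $8175: Uma is highest, pays the top rival bid $7623; payoff $2729 − $7623 = −$4894.
Alternative bid $7626: Uma is highest, pays the top rival bid $7623; payoff $2729 − $7623 = −$4894.
Change in payoff = −$4894 − (−$4894) = $0.

$0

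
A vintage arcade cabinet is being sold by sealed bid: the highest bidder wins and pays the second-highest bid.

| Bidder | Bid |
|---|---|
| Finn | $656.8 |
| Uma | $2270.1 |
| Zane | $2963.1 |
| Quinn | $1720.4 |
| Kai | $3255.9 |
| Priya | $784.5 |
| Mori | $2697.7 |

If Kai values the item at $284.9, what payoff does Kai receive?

Highest bid: Kai at $3255.9, so Kai wins.
Second-highest bid: Zane at $2963.1 — that is the price the winner pays.
Kai's payoff = value − price = $284.9 − $2963.1 = −$2678.2.

−$2678.2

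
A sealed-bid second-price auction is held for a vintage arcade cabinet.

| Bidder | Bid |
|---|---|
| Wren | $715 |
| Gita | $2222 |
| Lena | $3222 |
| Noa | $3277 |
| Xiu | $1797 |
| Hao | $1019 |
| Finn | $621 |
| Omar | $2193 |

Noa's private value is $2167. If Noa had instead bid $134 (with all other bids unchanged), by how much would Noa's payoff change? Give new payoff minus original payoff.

The highest bid among the other bidders is $3222; Noa's bid doesn't change that.
Original bid $3277: Noa is highest, pays the top rival bid $3222; payoff $2167 − $3222 = −$1055.
Alternative bid $134: Noa is not highest (top rival bid is $3222); payoff $0.
Change in payoff = $0 − (−$1055) = $1055.

$1055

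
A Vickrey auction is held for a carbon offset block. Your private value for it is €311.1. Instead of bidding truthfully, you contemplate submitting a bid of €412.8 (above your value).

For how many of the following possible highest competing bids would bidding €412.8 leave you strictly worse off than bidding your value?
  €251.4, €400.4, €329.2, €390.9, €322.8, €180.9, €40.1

4

The deviation hurts exactly when the highest competing bid lies strictly between €311.1 and €412.8 — overbidding then wins at a price above your value.
€251.4: below both → same outcome either way.
€400.4: inside the interval → strictly worse (loss €89.3).
€329.2: inside the interval → strictly worse (loss €18.1).
€390.9: inside the interval → strictly worse (loss €79.8).
€322.8: inside the interval → strictly worse (loss €11.7).
€180.9: below both → same outcome either way.
€40.1: below both → same outcome either way.
Count: 4.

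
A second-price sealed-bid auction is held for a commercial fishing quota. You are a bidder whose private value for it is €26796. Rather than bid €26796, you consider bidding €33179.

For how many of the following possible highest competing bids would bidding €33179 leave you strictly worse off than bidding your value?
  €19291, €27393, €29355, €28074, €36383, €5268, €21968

The deviation hurts exactly when the highest competing bid lies strictly between €26796 and €33179 — overbidding then wins at a price above your value.
€19291: below both → same outcome either way.
€27393: inside the interval → strictly worse (loss €597).
€29355: inside the interval → strictly worse (loss €2559).
€28074: inside the interval → strictly worse (loss €1278).
€36383: above both → same outcome either way.
€5268: below both → same outcome either way.
€21968: below both → same outcome either way.
Count: 3.

3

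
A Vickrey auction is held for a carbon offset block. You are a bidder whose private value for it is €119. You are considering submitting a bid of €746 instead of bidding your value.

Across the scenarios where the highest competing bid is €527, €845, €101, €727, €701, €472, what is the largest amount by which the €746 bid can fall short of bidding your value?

€527: truthful gives €0, deviation gives −€408 → loss €408.
€845: same outcome either way → loss €0.
€101: same outcome either way → loss €0.
€727: truthful gives €0, deviation gives −€608 → loss €608.
€701: truthful gives €0, deviation gives −€582 → loss €582.
€472: truthful gives €0, deviation gives −€353 → loss €353.
Maximum loss: €608.

€608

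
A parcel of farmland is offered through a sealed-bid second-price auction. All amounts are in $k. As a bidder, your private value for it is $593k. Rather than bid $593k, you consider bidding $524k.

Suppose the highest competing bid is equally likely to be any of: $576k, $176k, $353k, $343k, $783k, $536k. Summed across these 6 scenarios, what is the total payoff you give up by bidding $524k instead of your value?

The deviation costs you only when the competing bid falls strictly between $524k and $593k; elsewhere both bids give the same outcome.
$576k: truthful payoff $17k, deviation payoff $0k → loss $17k.
$176k: outcomes coincide → loss $0k.
$353k: outcomes coincide → loss $0k.
$343k: outcomes coincide → loss $0k.
$783k: outcomes coincide → loss $0k.
$536k: truthful payoff $57k, deviation payoff $0k → loss $57k.
Total loss = $17k + $57k = $74k.

$74k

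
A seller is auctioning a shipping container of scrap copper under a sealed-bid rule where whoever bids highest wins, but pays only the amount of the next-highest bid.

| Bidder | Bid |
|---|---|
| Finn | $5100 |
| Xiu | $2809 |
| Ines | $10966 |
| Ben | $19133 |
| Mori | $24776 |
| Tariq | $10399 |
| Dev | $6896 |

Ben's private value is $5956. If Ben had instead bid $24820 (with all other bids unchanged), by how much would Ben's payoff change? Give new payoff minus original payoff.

−$18820

The highest bid among the other bidders is $24776; Ben's bid doesn't change that.
Original bid $19133: Ben is not highest (top rival bid is $24776); payoff $0.
Alternative bid $24820: Ben is highest, pays the top rival bid $24776; payoff $5956 − $24776 = −$18820.
Change in payoff = −$18820 − ($0) = −$18820.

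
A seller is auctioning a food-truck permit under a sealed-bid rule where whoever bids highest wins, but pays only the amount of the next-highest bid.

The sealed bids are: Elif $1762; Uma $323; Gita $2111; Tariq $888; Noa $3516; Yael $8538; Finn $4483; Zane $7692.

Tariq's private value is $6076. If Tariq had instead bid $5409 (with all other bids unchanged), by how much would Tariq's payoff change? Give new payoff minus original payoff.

$0

The highest bid among the other bidders is $8538; Tariq's bid doesn't change that.
Original bid $888: Tariq is not highest (top rival bid is $8538); payoff $0.
Alternative bid $5409: Tariq is not highest (top rival bid is $8538); payoff $0.
Change in payoff = $0 − ($0) = $0.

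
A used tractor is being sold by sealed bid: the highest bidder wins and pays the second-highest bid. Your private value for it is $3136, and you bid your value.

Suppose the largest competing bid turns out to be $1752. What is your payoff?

$1384

Your bid $3136 exceeds the highest competing bid $1752, so you win.
In a second-price auction the winner pays the second-highest bid, $1752.
Payoff = value − price = $3136 − $1752 = $1384.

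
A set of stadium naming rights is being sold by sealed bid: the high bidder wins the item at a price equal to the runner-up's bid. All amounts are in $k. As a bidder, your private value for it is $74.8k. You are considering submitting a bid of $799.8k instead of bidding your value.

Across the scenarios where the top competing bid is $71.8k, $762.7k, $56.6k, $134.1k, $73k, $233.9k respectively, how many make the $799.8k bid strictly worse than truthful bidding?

The deviation hurts exactly when the highest competing bid lies strictly between $74.8k and $799.8k — overbidding then wins at a price above your value.
$71.8k: below both → same outcome either way.
$762.7k: inside the interval → strictly worse (loss $687.9k).
$56.6k: below both → same outcome either way.
$134.1k: inside the interval → strictly worse (loss $59.3k).
$73k: below both → same outcome either way.
$233.9k: inside the interval → strictly worse (loss $159.1k).
Count: 3.

3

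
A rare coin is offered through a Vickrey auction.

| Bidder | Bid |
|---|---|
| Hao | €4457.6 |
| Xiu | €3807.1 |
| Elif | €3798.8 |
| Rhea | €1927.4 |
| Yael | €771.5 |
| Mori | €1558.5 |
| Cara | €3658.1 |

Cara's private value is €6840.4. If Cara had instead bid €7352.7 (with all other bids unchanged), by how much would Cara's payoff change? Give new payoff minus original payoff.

The highest bid among the other bidders is €4457.6; Cara's bid doesn't change that.
Original bid €3658.1: Cara is not highest (top rival bid is €4457.6); payoff €0.
Alternative bid €7352.7: Cara is highest, pays the top rival bid €4457.6; payoff €6840.4 − €4457.6 = €2382.8.
Change in payoff = €2382.8 − (€0) = €2382.8.

€2382.8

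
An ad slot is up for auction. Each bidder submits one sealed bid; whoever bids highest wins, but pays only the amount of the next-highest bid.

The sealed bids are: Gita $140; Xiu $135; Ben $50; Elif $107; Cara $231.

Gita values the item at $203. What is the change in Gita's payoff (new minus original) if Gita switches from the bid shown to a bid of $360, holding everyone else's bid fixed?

The highest bid among the other bidders is $231; Gita's bid doesn't change that.
Original bid $140: Gita is not highest (top rival bid is $231); payoff $0.
Alternative bid $360: Gita is highest, pays the top rival bid $231; payoff $203 − $231 = −$28.
Change in payoff = −$28 − ($0) = −$28.

−$28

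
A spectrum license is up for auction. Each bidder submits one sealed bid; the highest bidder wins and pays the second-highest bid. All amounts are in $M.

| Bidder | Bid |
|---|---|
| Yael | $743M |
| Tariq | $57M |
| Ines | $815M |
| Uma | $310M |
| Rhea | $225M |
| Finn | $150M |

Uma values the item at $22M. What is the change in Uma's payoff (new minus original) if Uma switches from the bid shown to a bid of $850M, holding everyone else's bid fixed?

−$793M

The highest bid among the other bidders is $815M; Uma's bid doesn't change that.
Original bid $310M: Uma is not highest (top rival bid is $815M); payoff $0M.
Alternative bid $850M: Uma is highest, pays the top rival bid $815M; payoff $22M − $815M = −$793M.
Change in payoff = −$793M − ($0M) = −$793M.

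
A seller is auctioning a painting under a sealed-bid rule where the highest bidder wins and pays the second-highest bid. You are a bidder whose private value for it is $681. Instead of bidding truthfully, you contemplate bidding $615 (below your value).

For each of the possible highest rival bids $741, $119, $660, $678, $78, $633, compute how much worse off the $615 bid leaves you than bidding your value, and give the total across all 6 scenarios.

The deviation costs you only when the competing bid falls strictly between $615 and $681; elsewhere both bids give the same outcome.
$741: outcomes coincide → loss $0.
$119: outcomes coincide → loss $0.
$660: truthful payoff $21, deviation payoff $0 → loss $21.
$678: truthful payoff $3, deviation payoff $0 → loss $3.
$78: outcomes coincide → loss $0.
$633: truthful payoff $48, deviation payoff $0 → loss $48.
Total loss = $21 + $3 + $48 = $72.
In a second-price auction your bid sets only whether you win, not what you pay, so bidding your true value is weakly dominant.

$72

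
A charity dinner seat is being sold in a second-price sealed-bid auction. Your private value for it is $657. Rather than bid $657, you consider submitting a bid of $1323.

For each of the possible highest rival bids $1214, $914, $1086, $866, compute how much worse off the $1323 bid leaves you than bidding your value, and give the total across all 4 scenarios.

$1452

The deviation costs you only when the competing bid falls strictly between $657 and $1323; elsewhere both bids give the same outcome.
$1214: truthful payoff $0, deviation payoff −$557 → loss $557.
$914: truthful payoff $0, deviation payoff −$257 → loss $257.
$1086: truthful payoff $0, deviation payoff −$429 → loss $429.
$866: truthful payoff $0, deviation payoff −$209 → loss $209.
Total loss = $557 + $257 + $429 + $209 = $1452.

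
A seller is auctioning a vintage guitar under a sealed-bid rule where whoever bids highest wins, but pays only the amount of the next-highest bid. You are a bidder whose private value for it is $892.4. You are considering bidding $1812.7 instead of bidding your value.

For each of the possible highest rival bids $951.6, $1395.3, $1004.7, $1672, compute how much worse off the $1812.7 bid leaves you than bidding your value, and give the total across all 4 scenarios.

$1454

The deviation costs you only when the competing bid falls strictly between $892.4 and $1812.7; elsewhere both bids give the same outcome.
$951.6: truthful payoff $0, deviation payoff −$59.2 → loss $59.2.
$1395.3: truthful payoff $0, deviation payoff −$502.9 → loss $502.9.
$1004.7: truthful payoff $0, deviation payoff −$112.3 → loss $112.3.
$1672: truthful payoff $0, deviation payoff −$779.6 → loss $779.6.
Total loss = $59.2 + $502.9 + $112.3 + $779.6 = $1454.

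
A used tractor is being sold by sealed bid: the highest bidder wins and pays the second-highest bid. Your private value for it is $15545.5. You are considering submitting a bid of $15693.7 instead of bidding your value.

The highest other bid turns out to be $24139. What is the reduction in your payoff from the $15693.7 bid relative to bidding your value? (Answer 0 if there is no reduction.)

Bidding your value $15545.5: you lose (since $15545.5 < $24139). Payoff $0.
Bidding $15693.7: you lose. Payoff $0.
Difference = $0 − $0 = $0; both bids lead to the same outcome because the competing bid is above both your value and your alternative bid.
Truthful bidding weakly dominates here: raising your bid can only win items priced above your value, and lowering it can only forfeit items priced below.

$0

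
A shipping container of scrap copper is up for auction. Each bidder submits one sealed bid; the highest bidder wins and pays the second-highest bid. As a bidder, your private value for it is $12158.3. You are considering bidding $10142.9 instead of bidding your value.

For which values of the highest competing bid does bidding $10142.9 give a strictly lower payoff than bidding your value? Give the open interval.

If the competing bid is below $10142.9, both bids win at the same price — no difference.
If it is above $12158.3, both bids lose — no difference.
If it lies strictly between $10142.9 and $12158.3, bidding your value wins at a price below your value (positive payoff) while bidding $10142.9 loses (payoff 0).
So the deviation strictly hurts on the open interval ($10142.9, $12158.3).

($10142.9, $12158.3)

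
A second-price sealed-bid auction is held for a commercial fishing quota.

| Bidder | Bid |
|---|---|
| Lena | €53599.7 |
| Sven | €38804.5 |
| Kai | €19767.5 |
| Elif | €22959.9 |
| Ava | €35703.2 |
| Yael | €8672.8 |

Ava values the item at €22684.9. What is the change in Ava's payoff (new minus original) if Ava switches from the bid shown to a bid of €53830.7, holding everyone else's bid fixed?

The highest bid among the other bidders is €53599.7; Ava's bid doesn't change that.
Original bid €35703.2: Ava is not highest (top rival bid is €53599.7); payoff €0.
Alternative bid €53830.7: Ava is highest, pays the top rival bid €53599.7; payoff €22684.9 − €53599.7 = −€30914.8.
Change in payoff = −€30914.8 − (€0) = −€30914.8.

−€30914.8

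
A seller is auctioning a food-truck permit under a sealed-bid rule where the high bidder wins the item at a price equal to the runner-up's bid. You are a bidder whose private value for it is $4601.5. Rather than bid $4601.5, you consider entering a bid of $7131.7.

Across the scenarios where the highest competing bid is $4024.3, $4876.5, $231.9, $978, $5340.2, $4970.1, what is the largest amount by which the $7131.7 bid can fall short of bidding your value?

$738.7

$4024.3: same outcome either way → loss $0.
$4876.5: truthful gives $0, deviation gives −$275 → loss $275.
$231.9: same outcome either way → loss $0.
$978: same outcome either way → loss $0.
$5340.2: truthful gives $0, deviation gives −$738.7 → loss $738.7.
$4970.1: truthful gives $0, deviation gives −$368.6 → loss $368.6.
Maximum loss: $738.7.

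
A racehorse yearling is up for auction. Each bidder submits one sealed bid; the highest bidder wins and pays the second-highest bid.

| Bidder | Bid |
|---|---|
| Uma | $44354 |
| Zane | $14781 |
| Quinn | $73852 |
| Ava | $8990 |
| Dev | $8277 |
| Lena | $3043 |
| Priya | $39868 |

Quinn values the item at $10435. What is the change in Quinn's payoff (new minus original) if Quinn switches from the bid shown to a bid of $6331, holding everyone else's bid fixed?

The highest bid among the other bidders is $44354; Quinn's bid doesn't change that.
Original bid $73852: Quinn is highest, pays the top rival bid $44354; payoff $10435 − $44354 = −$33919.
Alternative bid $6331: Quinn is not highest (top rival bid is $44354); payoff $0.
Change in payoff = $0 − (−$33919) = $33919.

$33919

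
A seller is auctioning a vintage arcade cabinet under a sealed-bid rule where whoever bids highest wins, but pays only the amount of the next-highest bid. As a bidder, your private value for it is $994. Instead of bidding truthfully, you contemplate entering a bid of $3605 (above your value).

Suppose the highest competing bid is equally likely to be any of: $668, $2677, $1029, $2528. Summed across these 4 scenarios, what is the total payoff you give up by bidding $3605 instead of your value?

$3252

The deviation costs you only when the competing bid falls strictly between $994 and $3605; elsewhere both bids give the same outcome.
$668: outcomes coincide → loss $0.
$2677: truthful payoff $0, deviation payoff −$1683 → loss $1683.
$1029: truthful payoff $0, deviation payoff −$35 → loss $35.
$2528: truthful payoff $0, deviation payoff −$1534 → loss $1534.
Total loss = $1683 + $35 + $1534 = $3252.
In a second-price auction your bid sets only whether you win, not what you pay, so bidding your true value is weakly dominant.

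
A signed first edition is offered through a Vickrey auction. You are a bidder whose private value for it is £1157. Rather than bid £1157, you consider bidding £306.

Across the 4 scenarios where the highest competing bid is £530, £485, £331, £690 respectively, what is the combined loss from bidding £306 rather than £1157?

The deviation costs you only when the competing bid falls strictly between £306 and £1157; elsewhere both bids give the same outcome.
£530: truthful payoff £627, deviation payoff £0 → loss £627.
£485: truthful payoff £672, deviation payoff £0 → loss £672.
£331: truthful payoff £826, deviation payoff £0 → loss £826.
£690: truthful payoff £467, deviation payoff £0 → loss £467.
Total loss = £627 + £672 + £826 + £467 = £2592.

£2592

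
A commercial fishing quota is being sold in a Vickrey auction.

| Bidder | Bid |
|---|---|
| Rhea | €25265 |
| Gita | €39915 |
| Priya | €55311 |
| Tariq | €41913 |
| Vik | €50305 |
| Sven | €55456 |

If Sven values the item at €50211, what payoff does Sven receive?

Highest bid: Sven at €55456, so Sven wins.
Second-highest bid: Priya at €55311 — that is the price the winner pays.
Sven's payoff = value − price = €50211 − €55311 = −€5100.

−€5100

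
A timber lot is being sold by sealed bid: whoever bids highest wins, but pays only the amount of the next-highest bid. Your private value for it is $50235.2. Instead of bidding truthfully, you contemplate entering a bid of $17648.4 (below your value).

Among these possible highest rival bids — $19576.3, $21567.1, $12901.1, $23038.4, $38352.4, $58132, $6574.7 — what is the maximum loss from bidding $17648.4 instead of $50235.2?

$30658.9

$19576.3: truthful gives $30658.9, deviation gives $0 → loss $30658.9.
$21567.1: truthful gives $28668.1, deviation gives $0 → loss $28668.1.
$12901.1: same outcome either way → loss $0.
$23038.4: truthful gives $27196.8, deviation gives $0 → loss $27196.8.
$38352.4: truthful gives $11882.8, deviation gives $0 → loss $11882.8.
$58132: same outcome either way → loss $0.
$6574.7: same outcome either way → loss $0.
Maximum loss: $30658.9.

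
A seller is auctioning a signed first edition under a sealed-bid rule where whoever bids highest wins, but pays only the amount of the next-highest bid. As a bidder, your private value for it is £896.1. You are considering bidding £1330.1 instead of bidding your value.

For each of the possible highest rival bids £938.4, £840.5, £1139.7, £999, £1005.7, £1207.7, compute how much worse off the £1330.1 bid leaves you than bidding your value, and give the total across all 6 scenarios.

The deviation costs you only when the competing bid falls strictly between £896.1 and £1330.1; elsewhere both bids give the same outcome.
£938.4: truthful payoff £0, deviation payoff −£42.3 → loss £42.3.
£840.5: outcomes coincide → loss £0.
£1139.7: truthful payoff £0, deviation payoff −£243.6 → loss £243.6.
£999: truthful payoff £0, deviation payoff −£102.9 → loss £102.9.
£1005.7: truthful payoff £0, deviation payoff −£109.6 → loss £109.6.
£1207.7: truthful payoff £0, deviation payoff −£311.6 → loss £311.6.
Total loss = £42.3 + £243.6 + £102.9 + £109.6 + £311.6 = £810.

£810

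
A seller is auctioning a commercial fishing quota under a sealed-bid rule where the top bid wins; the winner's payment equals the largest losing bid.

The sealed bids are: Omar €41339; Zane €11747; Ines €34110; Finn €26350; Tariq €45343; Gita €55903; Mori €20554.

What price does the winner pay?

Highest bid: Gita at €55903, so Gita wins.
Second-highest bid: Tariq at €45343 — that is the price the winner pays.

€45343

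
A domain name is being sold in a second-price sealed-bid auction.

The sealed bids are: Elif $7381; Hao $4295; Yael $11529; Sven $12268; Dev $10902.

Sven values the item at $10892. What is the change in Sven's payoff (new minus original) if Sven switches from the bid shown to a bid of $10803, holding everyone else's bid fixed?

$637

The highest bid among the other bidders is $11529; Sven's bid doesn't change that.
Original bid $12268: Sven is highest, pays the top rival bid $11529; payoff $10892 − $11529 = −$637.
Alternative bid $10803: Sven is not highest (top rival bid is $11529); payoff $0.
Change in payoff = $0 − (−$637) = $637.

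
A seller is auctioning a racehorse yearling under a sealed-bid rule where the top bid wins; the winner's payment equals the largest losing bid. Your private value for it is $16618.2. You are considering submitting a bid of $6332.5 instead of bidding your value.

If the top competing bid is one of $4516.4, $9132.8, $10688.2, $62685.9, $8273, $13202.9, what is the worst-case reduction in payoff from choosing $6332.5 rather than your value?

$4516.4: same outcome either way → loss $0.
$9132.8: truthful gives $7485.4, deviation gives $0 → loss $7485.4.
$10688.2: truthful gives $5930, deviation gives $0 → loss $5930.
$62685.9: same outcome either way → loss $0.
$8273: truthful gives $8345.2, deviation gives $0 → loss $8345.2.
$13202.9: truthful gives $3415.3, deviation gives $0 → loss $3415.3.
Maximum loss: $8345.2.

$8345.2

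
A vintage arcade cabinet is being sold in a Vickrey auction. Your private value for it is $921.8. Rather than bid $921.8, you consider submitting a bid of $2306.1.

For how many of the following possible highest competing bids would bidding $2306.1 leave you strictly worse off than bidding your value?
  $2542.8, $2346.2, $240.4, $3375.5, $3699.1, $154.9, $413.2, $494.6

0

The deviation hurts exactly when the highest competing bid lies strictly between $921.8 and $2306.1 — overbidding then wins at a price above your value.
$2542.8: above both → same outcome either way.
$2346.2: above both → same outcome either way.
$240.4: below both → same outcome either way.
$3375.5: above both → same outcome either way.
$3699.1: above both → same outcome either way.
$154.9: below both → same outcome either way.
$413.2: below both → same outcome either way.
$494.6: below both → same outcome either way.
Count: 0.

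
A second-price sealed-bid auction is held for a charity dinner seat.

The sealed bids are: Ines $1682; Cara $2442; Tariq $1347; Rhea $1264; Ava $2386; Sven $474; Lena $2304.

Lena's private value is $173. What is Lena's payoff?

$0

Highest bid: Cara at $2442, so Cara wins.
Second-highest bid: Ava at $2386 — that is the price the winner pays.
Lena did not win, so Lena pays nothing and receives nothing: payoff $0.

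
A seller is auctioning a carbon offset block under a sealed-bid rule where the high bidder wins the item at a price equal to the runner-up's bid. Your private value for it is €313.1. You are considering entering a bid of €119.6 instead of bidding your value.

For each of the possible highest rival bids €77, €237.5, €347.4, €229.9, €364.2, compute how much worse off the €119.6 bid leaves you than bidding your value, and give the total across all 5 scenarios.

The deviation costs you only when the competing bid falls strictly between €119.6 and €313.1; elsewhere both bids give the same outcome.
€77: outcomes coincide → loss €0.
€237.5: truthful payoff €75.6, deviation payoff €0 → loss €75.6.
€347.4: outcomes coincide → loss €0.
€229.9: truthful payoff €83.2, deviation payoff €0 → loss €83.2.
€364.2: outcomes coincide → loss €0.
Total loss = €75.6 + €83.2 = €158.8.

€158.8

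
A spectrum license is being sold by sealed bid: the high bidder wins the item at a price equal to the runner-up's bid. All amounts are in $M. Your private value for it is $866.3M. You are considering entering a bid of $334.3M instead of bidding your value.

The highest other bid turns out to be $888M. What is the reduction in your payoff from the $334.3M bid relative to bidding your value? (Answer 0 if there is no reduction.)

$0M

Bidding your value $866.3M: you lose (since $866.3M < $888M). Payoff $0M.
Bidding $334.3M: you lose. Payoff $0M.
Difference = $0M − $0M = $0M; both bids lead to the same outcome because the competing bid is above both your value and your alternative bid.
Because the price is fixed by the runner-up's bid, deviating from your value can only change a good outcome into a bad one — never the reverse.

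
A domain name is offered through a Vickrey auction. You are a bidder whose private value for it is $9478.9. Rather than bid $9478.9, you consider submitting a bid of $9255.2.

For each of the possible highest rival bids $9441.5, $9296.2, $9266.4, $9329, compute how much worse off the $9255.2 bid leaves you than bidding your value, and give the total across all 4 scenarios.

The deviation costs you only when the competing bid falls strictly between $9255.2 and $9478.9; elsewhere both bids give the same outcome.
$9441.5: truthful payoff $37.4, deviation payoff $0 → loss $37.4.
$9296.2: truthful payoff $182.7, deviation payoff $0 → loss $182.7.
$9266.4: truthful payoff $212.5, deviation payoff $0 → loss $212.5.
$9329: truthful payoff $149.9, deviation payoff $0 → loss $149.9.
Total loss = $37.4 + $182.7 + $212.5 + $149.9 = $582.5.

$582.5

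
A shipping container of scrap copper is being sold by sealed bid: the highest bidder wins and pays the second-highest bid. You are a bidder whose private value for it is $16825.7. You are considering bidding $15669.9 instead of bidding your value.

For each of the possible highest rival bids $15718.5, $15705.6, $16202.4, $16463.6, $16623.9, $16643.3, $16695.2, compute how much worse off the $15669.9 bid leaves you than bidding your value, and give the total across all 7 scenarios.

The deviation costs you only when the competing bid falls strictly between $15669.9 and $16825.7; elsewhere both bids give the same outcome.
$15718.5: truthful payoff $1107.2, deviation payoff $0 → loss $1107.2.
$15705.6: truthful payoff $1120.1, deviation payoff $0 → loss $1120.1.
$16202.4: truthful payoff $623.3, deviation payoff $0 → loss $623.3.
$16463.6: truthful payoff $362.1, deviation payoff $0 → loss $362.1.
$16623.9: truthful payoff $201.8, deviation payoff $0 → loss $201.8.
$16643.3: truthful payoff $182.4, deviation payoff $0 → loss $182.4.
$16695.2: truthful payoff $130.5, deviation payoff $0 → loss $130.5.
Total loss = $1107.2 + $1120.1 + $623.3 + $362.1 + $201.8 + $182.4 + $130.5 = $3727.4.

$3727.4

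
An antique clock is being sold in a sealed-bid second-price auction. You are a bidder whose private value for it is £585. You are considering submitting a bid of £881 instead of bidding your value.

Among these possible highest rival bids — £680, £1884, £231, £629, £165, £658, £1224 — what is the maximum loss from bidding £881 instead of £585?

£680: truthful gives £0, deviation gives −£95 → loss £95.
£1884: same outcome either way → loss £0.
£231: same outcome either way → loss £0.
£629: truthful gives £0, deviation gives −£44 → loss £44.
£165: same outcome either way → loss £0.
£658: truthful gives £0, deviation gives −£73 → loss £73.
£1224: same outcome either way → loss £0.
Maximum loss: £95.

£95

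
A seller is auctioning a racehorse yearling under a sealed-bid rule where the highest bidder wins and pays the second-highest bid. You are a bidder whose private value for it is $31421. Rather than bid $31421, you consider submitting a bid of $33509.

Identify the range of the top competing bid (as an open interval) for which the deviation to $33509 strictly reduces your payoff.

If the competing bid is below $31421, both bids win at the same price — no difference.
If it is above $33509, both bids lose — no difference.
If it lies strictly between $31421 and $33509, bidding your value loses (payoff 0) while bidding $33509 wins at a price above your value (payoff negative).
So the deviation strictly hurts on the open interval ($31421, $33509).
Because the price is fixed by the runner-up's bid, deviating from your value can only change a good outcome into a bad one — never the reverse.

($31421, $33509)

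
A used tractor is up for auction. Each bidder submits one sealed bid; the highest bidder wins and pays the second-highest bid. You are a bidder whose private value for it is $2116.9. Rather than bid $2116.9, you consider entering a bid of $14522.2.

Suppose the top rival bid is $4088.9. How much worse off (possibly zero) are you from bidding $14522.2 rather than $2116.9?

Bidding your value $2116.9: you lose (since $2116.9 < $4088.9). Payoff $0.
Bidding $14522.2: you win and pay $4088.9. Payoff $2116.9 − $4088.9 = −$1972.
The competing bid $4088.9 lies between your value and your inflated bid, so overbidding wins an item priced above your value.
Loss from deviating = $0 − (−$1972) = $1972.

$1972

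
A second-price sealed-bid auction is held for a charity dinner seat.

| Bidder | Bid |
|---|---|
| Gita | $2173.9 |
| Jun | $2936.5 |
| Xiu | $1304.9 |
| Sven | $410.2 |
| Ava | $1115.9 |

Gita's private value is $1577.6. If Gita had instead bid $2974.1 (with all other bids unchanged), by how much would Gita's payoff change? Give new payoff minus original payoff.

The highest bid among the other bidders is $2936.5; Gita's bid doesn't change that.
Original bid $2173.9: Gita is not highest (top rival bid is $2936.5); payoff $0.
Alternative bid $2974.1: Gita is highest, pays the top rival bid $2936.5; payoff $1577.6 − $2936.5 = −$1358.9.
Change in payoff = −$1358.9 − ($0) = −$1358.9.

−$1358.9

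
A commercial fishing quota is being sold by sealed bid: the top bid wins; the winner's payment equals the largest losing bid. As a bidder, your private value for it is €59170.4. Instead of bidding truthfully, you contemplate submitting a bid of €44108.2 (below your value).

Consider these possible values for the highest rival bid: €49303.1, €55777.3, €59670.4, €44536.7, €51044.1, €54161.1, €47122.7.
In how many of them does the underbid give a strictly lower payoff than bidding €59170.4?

The deviation hurts exactly when the highest competing bid lies strictly between €44108.2 and €59170.4 — underbidding then forfeits a profitable win.
€49303.1: inside the interval → strictly worse (loss €9867.3).
€55777.3: inside the interval → strictly worse (loss €3393.1).
€59670.4: above both → same outcome either way.
€44536.7: inside the interval → strictly worse (loss €14633.7).
€51044.1: inside the interval → strictly worse (loss €8126.3).
€54161.1: inside the interval → strictly worse (loss €5009.3).
€47122.7: inside the interval → strictly worse (loss €12047.7).
Count: 6.

6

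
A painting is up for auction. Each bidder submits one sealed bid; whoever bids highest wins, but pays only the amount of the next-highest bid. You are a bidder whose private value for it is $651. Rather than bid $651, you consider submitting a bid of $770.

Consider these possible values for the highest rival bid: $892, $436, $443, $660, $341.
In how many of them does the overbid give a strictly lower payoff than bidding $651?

1

The deviation hurts exactly when the highest competing bid lies strictly between $651 and $770 — overbidding then wins at a price above your value.
$892: above both → same outcome either way.
$436: below both → same outcome either way.
$443: below both → same outcome either way.
$660: inside the interval → strictly worse (loss $9).
$341: below both → same outcome either way.
Count: 1.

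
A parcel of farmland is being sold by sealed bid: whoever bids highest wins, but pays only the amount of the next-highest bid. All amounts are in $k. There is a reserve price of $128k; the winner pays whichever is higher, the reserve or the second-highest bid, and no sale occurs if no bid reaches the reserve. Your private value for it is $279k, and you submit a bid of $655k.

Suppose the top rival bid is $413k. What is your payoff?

−$134k

Your bid $655k is the highest and exceeds the reserve.
Price = max(second-highest bid, reserve) = max($413k, $128k) = $413k.
Payoff = $279k − $413k = −$134k.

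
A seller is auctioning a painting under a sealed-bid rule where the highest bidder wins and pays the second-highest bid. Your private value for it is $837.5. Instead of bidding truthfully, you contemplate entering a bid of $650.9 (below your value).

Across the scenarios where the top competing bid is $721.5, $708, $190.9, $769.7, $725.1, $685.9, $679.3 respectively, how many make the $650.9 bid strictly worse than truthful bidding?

6

The deviation hurts exactly when the highest competing bid lies strictly between $650.9 and $837.5 — underbidding then forfeits a profitable win.
$721.5: inside the interval → strictly worse (loss $116).
$708: inside the interval → strictly worse (loss $129.5).
$190.9: below both → same outcome either way.
$769.7: inside the interval → strictly worse (loss $67.8).
$725.1: inside the interval → strictly worse (loss $112.4).
$685.9: inside the interval → strictly worse (loss $151.6).
$679.3: inside the interval → strictly worse (loss $158.2).
Count: 6.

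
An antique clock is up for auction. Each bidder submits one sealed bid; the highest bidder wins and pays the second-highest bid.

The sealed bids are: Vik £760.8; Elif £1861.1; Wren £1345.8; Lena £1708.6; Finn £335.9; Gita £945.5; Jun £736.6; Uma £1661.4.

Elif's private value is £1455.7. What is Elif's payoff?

−£252.9

Highest bid: Elif at £1861.1, so Elif wins.
Second-highest bid: Lena at £1708.6 — that is the price the winner pays.
Elif's payoff = value − price = £1455.7 − £1708.6 = −£252.9.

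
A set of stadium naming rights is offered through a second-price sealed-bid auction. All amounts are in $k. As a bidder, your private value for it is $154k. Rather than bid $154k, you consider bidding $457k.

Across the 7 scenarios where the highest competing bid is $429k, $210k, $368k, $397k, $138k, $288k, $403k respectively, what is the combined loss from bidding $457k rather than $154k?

$1171k

The deviation costs you only when the competing bid falls strictly between $154k and $457k; elsewhere both bids give the same outcome.
$429k: truthful payoff $0k, deviation payoff −$275k → loss $275k.
$210k: truthful payoff $0k, deviation payoff −$56k → loss $56k.
$368k: truthful payoff $0k, deviation payoff −$214k → loss $214k.
$397k: truthful payoff $0k, deviation payoff −$243k → loss $243k.
$138k: outcomes coincide → loss $0k.
$288k: truthful payoff $0k, deviation payoff −$134k → loss $134k.
$403k: truthful payoff $0k, deviation payoff −$249k → loss $249k.
Total loss = $275k + $56k + $214k + $243k + $134k + $249k = $1171k.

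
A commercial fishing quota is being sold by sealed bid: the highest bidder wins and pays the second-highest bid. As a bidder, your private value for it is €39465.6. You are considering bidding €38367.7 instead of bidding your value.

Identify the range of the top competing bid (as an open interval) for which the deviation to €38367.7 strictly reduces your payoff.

If the competing bid is below €38367.7, both bids win at the same price — no difference.
If it is above €39465.6, both bids lose — no difference.
If it lies strictly between €38367.7 and €39465.6, bidding your value wins at a price below your value (positive payoff) while bidding €38367.7 loses (payoff 0).
So the deviation strictly hurts on the open interval (€38367.7, €39465.6).
Truthful bidding weakly dominates here: raising your bid can only win items priced above your value, and lowering it can only forfeit items priced below.

(€38367.7, €39465.6)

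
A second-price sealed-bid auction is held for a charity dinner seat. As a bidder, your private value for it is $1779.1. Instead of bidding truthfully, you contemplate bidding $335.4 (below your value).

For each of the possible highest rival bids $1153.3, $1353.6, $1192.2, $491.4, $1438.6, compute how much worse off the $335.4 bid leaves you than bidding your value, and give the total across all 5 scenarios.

The deviation costs you only when the competing bid falls strictly between $335.4 and $1779.1; elsewhere both bids give the same outcome.
$1153.3: truthful payoff $625.8, deviation payoff $0 → loss $625.8.
$1353.6: truthful payoff $425.5, deviation payoff $0 → loss $425.5.
$1192.2: truthful payoff $586.9, deviation payoff $0 → loss $586.9.
$491.4: truthful payoff $1287.7, deviation payoff $0 → loss $1287.7.
$1438.6: truthful payoff $340.5, deviation payoff $0 → loss $340.5.
Total loss = $625.8 + $425.5 + $586.9 + $1287.7 + $340.5 = $3266.4.

$3266.4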